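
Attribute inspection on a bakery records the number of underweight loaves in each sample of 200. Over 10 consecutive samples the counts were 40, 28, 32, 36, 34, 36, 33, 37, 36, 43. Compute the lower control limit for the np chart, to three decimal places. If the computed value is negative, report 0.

p̄ = Σdᵢ / (k·n) = 355 / (10 × 200) = 0.17750
LCL = np̄ − 3·√(np̄(1−p̄)) = 35.5000 − 3 × 5.4036 = 19.2892

19.289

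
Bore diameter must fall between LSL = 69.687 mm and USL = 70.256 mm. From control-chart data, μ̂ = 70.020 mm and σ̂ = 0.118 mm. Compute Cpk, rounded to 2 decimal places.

0.67

Cpu = (USL − μ̂) / (3σ̂) = (70.256 − 70.020) / (3 × 0.118) = 0.6667; Cpl = (μ̂ − LSL) / (3σ̂) = (70.020 − 69.687) / (3 × 0.118) = 0.9407; Cpk = min(Cpu, Cpl) = 0.6667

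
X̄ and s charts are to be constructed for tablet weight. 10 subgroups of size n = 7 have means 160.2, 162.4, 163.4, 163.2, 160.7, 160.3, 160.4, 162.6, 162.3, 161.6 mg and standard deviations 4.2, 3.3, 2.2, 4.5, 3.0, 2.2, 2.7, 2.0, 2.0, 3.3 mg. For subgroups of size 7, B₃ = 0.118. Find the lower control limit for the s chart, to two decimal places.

s̄ = (4.2 + 3.3 + 2.2 + 4.5 + 3.0 + 2.2 + 2.7 + 2.0 + 2.0 + 3.3) / 10 = 2.9400
LCL_s = B₃·s̄ = 0.118 × 2.9400 = 0.3469

0.35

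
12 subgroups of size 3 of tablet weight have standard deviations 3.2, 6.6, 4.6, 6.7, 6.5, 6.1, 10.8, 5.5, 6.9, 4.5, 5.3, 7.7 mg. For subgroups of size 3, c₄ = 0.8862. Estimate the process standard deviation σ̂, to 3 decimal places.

6.996

s̄ = (3.2 + 6.6 + 4.6 + 6.7 + 6.5 + 6.1 + 10.8 + 5.5 + 6.9 + 4.5 + 5.3 + 7.7) / 12 = 6.2000
σ̂ = s̄ / c₄ = 6.2000 / 0.8862 = 6.9962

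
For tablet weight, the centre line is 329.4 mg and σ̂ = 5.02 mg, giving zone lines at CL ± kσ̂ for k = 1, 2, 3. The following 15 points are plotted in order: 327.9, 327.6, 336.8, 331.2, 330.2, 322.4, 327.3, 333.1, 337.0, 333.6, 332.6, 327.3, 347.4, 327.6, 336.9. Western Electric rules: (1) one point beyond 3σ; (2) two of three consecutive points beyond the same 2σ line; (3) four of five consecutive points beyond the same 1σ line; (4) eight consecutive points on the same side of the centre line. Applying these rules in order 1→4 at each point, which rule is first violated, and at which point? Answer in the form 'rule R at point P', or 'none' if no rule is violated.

Zone of each point (C = within 1σ̂, B = 1σ̂–2σ̂, A = 2σ̂–3σ̂, * = beyond 3σ̂; sign = side of CL): 1:-C, 2:-C, 3:+B, 4:+C, 5:+C, 6:-B, 7:-C, 8:+C, 9:+B, 10:+C, 11:+C, 12:-C, 13:+*, 14:-C, 15:+B
Rule 1 (one point beyond the 3σ limits) is satisfied at point 13.

rule 1 at point 13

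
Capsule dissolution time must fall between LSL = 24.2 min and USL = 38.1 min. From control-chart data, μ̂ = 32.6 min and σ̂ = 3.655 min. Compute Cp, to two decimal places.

0.63

Cp = (USL − LSL) / (6σ̂) = (38.1 − 24.2) / (6 × 3.655) = 13.9000 / 21.9300 = 0.6338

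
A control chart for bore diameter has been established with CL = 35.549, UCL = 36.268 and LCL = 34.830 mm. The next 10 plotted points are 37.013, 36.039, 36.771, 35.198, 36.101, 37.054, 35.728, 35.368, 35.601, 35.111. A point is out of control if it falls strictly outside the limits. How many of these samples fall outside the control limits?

3

Compare each point to [34.830, 36.268]: sample 1 = 37.013 > UCL; sample 3 = 36.771 > UCL; sample 6 = 37.054 > UCL.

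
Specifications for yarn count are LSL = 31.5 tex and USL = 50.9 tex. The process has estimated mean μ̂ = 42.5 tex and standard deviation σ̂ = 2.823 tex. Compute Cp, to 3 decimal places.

Cp = (USL − LSL) / (6σ̂) = (50.9 − 31.5) / (6 × 2.823) = 19.4000 / 16.9380 = 1.1454

1.145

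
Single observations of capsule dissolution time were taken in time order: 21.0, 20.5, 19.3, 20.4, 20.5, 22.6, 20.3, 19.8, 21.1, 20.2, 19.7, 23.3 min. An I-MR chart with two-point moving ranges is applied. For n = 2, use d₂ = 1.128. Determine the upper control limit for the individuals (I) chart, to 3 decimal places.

X̄ = (21.0 + 20.5 + 19.3 + 20.4 + 20.5 + 22.6 + 20.3 + 19.8 + 21.1 + 20.2 + 19.7 + 23.3) / 12 = 20.7250
Moving ranges: 0.5, 1.2, 1.1, 0.1, 2.1, 2.3, 0.5, 1.3, 0.9, 0.5, 3.6; M̄R̄ = 14.1000 / 11 = 1.2818
UCL = X̄ + 3·M̄R̄/d₂ = 20.7250 + 3 × 1.2818 / 1.128 = 24.1341

24.134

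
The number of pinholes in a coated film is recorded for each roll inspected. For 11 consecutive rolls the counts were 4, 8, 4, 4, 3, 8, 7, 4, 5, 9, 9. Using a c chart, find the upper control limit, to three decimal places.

c̄ = (4 + 8 + 4 + 4 + 3 + 8 + 7 + 4 + 5 + 9 + 9) / 11 = 65 / 11 = 5.9091
UCL = c̄ + 3√c̄ = 5.9091 + 3 × √5.9091 = 5.9091 + 3 × 2.4309 = 13.2017

13.202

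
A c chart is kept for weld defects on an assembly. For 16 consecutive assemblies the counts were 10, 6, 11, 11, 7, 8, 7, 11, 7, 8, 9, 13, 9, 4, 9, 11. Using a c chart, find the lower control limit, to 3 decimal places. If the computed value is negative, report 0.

c̄ = (10 + 6 + 11 + 11 + 7 + 8 + 7 + 11 + 7 + 8 + 9 + 13 + 9 + 4 + 9 + 11) / 16 = 141 / 16 = 8.8125
LCL = c̄ − 3√c̄ = 8.8125 − 3 × 2.9686 = -0.0933 → 0 (cannot be negative)

0.000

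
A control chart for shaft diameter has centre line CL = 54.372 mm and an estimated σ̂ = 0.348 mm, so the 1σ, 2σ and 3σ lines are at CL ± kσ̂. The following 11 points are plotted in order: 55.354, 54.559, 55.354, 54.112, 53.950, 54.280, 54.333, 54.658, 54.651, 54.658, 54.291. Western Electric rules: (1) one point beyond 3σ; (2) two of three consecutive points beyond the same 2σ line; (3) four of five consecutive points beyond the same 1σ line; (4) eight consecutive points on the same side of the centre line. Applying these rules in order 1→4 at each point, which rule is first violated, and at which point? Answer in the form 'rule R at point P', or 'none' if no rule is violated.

Zone of each point (C = within 1σ̂, B = 1σ̂–2σ̂, A = 2σ̂–3σ̂, * = beyond 3σ̂; sign = side of CL): 1:+A, 2:+C, 3:+A, 4:-C, 5:-B, 6:-C, 7:-C, 8:+C, 9:+C, 10:+C, 11:-C
Rule 2 (two of three consecutive points beyond the same 2σ limit) is satisfied at point 3.

rule 2 at point 3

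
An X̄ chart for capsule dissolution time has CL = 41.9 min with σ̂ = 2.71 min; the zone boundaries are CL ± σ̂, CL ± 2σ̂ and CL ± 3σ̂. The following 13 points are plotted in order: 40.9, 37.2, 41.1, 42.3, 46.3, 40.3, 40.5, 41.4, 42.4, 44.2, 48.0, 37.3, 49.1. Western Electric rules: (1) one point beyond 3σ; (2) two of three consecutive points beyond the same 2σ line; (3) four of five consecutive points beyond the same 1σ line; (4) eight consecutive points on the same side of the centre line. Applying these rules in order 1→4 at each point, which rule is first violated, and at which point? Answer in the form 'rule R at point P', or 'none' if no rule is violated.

Zone of each point (C = within 1σ̂, B = 1σ̂–2σ̂, A = 2σ̂–3σ̂, * = beyond 3σ̂; sign = side of CL): 1:-C, 2:-B, 3:-C, 4:+C, 5:+B, 6:-C, 7:-C, 8:-C, 9:+C, 10:+C, 11:+A, 12:-B, 13:+A
Rule 2 (two of three consecutive points beyond the same 2σ limit) is satisfied at point 13.

rule 2 at point 13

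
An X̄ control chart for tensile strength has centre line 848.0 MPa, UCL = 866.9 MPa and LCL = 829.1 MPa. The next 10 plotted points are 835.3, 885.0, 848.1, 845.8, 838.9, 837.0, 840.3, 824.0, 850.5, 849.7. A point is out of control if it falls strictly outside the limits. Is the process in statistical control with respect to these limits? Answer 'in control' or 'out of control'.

out of control

Compare each point to [829.1, 866.9]: sample 2 = 885.0 > UCL; sample 8 = 824.0 < LCL.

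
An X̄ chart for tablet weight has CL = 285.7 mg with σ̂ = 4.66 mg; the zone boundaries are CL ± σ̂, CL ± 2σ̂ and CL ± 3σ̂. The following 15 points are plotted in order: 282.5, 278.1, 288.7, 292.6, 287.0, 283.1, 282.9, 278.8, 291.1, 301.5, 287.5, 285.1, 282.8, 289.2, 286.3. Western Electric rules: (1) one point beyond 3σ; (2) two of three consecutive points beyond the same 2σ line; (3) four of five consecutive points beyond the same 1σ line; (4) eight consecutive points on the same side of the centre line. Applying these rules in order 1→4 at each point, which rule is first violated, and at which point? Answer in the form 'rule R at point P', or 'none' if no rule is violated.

Zone of each point (C = within 1σ̂, B = 1σ̂–2σ̂, A = 2σ̂–3σ̂, * = beyond 3σ̂; sign = side of CL): 1:-C, 2:-B, 3:+C, 4:+B, 5:+C, 6:-C, 7:-C, 8:-B, 9:+B, 10:+*, 11:+C, 12:-C, 13:-C, 14:+C, 15:+C
Rule 1 (one point beyond the 3σ limits) is satisfied at point 10.

rule 1 at point 10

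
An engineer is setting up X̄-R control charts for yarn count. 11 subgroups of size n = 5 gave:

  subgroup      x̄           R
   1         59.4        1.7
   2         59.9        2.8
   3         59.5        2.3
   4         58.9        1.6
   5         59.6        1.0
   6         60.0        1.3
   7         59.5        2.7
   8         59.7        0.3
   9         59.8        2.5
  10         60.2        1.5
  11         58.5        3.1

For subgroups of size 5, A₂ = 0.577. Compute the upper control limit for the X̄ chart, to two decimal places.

60.64

X̄̄ = (59.4 + 59.9 + 59.5 + 58.9 + 59.6 + 60.0 + 59.5 + 59.7 + 59.8 + 60.2 + 58.5) / 11 = 655.0000 / 11 = 59.5455
R̄ = (1.7 + 2.8 + 2.3 + 1.6 + 1.0 + 1.3 + 2.7 + 0.3 + 2.5 + 1.5 + 3.1) / 11 = 20.8000 / 11 = 1.8909
UCL = X̄̄ + A₂·R̄ = 59.5455 + 0.577 × 1.8909 = 60.6365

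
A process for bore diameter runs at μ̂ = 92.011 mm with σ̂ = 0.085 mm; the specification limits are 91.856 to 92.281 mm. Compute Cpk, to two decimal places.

Cpu = (USL − μ̂) / (3σ̂) = (92.281 − 92.011) / (3 × 0.085) = 1.0588; Cpl = (μ̂ − LSL) / (3σ̂) = (92.011 − 91.856) / (3 × 0.085) = 0.6078; Cpk = min(Cpu, Cpl) = 0.6078

0.61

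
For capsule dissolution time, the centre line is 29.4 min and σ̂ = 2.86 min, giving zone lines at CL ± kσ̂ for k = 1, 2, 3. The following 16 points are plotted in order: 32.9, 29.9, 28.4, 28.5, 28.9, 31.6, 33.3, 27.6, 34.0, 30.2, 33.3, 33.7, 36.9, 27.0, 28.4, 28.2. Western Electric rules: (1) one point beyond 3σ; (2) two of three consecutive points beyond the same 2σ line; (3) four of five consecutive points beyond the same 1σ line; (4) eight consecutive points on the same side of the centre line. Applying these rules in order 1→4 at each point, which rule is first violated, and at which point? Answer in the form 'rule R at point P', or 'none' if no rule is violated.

rule 3 at point 13

Zone of each point (C = within 1σ̂, B = 1σ̂–2σ̂, A = 2σ̂–3σ̂, * = beyond 3σ̂; sign = side of CL): 1:+B, 2:+C, 3:-C, 4:-C, 5:-C, 6:+C, 7:+B, 8:-C, 9:+B, 10:+C, 11:+B, 12:+B, 13:+A, 14:-C, 15:-C, 16:-C
Rule 3 (four of five consecutive points beyond the same 1σ limit) is satisfied at point 13.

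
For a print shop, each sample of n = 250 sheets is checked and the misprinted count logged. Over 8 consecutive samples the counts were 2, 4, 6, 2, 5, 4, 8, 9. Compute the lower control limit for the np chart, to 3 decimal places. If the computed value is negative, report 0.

0.000

p̄ = Σdᵢ / (k·n) = 40 / (8 × 250) = 0.02000
LCL = np̄ − 3·√(np̄(1−p̄)) = 5.0000 − 3 × 2.2136 = -1.6408 → 0 (negative, so LCL = 0)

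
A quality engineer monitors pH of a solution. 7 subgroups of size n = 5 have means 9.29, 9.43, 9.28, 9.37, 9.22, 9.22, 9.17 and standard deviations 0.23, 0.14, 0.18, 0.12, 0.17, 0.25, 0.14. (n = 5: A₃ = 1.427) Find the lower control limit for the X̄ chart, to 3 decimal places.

9.032

X̄̄ = (9.29 + 9.43 + 9.28 + 9.37 + 9.22 + 9.22 + 9.17) / 7 = 9.2829
s̄ = (0.23 + 0.14 + 0.18 + 0.12 + 0.17 + 0.25 + 0.14) / 7 = 0.1757
LCL = X̄̄ − A₃·s̄ = 9.2829 − 1.427 × 0.1757 = 9.0321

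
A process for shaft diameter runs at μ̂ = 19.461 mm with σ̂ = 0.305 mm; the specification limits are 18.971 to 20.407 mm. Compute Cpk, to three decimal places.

Cpu = (USL − μ̂) / (3σ̂) = (20.407 − 19.461) / (3 × 0.305) = 1.0339; Cpl = (μ̂ − LSL) / (3σ̂) = (19.461 − 18.971) / (3 × 0.305) = 0.5355; Cpk = min(Cpu, Cpl) = 0.5355

0.536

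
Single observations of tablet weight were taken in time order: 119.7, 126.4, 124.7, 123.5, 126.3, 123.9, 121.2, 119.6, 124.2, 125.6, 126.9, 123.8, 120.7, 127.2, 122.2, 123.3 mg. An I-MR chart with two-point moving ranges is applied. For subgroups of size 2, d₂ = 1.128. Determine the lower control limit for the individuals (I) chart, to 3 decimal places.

X̄ = (119.7 + 126.4 + 124.7 + 123.5 + 126.3 + 123.9 + 121.2 + 119.6 + 124.2 + 125.6 + 126.9 + 123.8 + 120.7 + 127.2 + 122.2 + 123.3) / 16 = 123.7000
Moving ranges: 6.7, 1.7, 1.2, 2.8, 2.4, 2.7, 1.6, 4.6, 1.4, 1.3, 3.1, 3.1, 6.5, 5.0, 1.1; M̄R̄ = 45.2000 / 15 = 3.0133
LCL = X̄ − 3·M̄R̄/d₂ = 123.7000 − 3 × 3.0133 / 1.128 = 115.6858

115.686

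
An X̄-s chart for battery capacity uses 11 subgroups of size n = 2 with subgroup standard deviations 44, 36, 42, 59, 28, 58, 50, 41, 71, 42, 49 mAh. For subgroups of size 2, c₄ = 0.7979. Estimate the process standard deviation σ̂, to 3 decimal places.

s̄ = (44 + 36 + 42 + 59 + 28 + 58 + 50 + 41 + 71 + 42 + 49) / 11 = 47.2727
σ̂ = s̄ / c₄ = 47.2727 / 0.7979 = 59.2464

59.246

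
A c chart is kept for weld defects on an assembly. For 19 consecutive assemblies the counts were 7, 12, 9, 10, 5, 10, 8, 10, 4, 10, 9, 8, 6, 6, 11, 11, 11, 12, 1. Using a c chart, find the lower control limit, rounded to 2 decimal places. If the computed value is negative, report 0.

0.00

c̄ = (7 + 12 + 9 + 10 + 5 + 10 + 8 + 10 + 4 + 10 + 9 + 8 + 6 + 6 + 11 + 11 + 11 + 12 + 1) / 19 = 160 / 19 = 8.4211
LCL = c̄ − 3√c̄ = 8.4211 − 3 × 2.9019 = -0.2847 → 0 (cannot be negative)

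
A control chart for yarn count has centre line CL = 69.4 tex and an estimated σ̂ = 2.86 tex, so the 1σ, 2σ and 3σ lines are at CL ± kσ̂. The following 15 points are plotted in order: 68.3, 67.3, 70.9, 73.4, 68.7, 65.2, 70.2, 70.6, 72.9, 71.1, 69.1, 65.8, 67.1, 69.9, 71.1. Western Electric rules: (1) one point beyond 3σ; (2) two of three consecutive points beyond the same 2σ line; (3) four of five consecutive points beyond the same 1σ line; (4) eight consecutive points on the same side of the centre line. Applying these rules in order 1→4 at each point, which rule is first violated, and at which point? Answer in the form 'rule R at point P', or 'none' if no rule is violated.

none

Zone of each point (C = within 1σ̂, B = 1σ̂–2σ̂, A = 2σ̂–3σ̂, * = beyond 3σ̂; sign = side of CL): 1:-C, 2:-C, 3:+C, 4:+B, 5:-C, 6:-B, 7:+C, 8:+C, 9:+B, 10:+C, 11:-C, 12:-B, 13:-C, 14:+C, 15:+C
No rule fires across all 15 points.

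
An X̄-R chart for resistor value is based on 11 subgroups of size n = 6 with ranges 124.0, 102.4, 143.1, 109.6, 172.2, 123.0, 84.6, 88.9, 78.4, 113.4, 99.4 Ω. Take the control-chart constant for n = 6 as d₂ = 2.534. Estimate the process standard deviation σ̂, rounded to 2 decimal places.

44.45

R̄ = (124.0 + 102.4 + 143.1 + 109.6 + 172.2 + 123.0 + 84.6 + 88.9 + 78.4 + 113.4 + 99.4) / 11 = 112.6364
σ̂ = R̄ / d₂ = 112.6364 / 2.534 = 44.4500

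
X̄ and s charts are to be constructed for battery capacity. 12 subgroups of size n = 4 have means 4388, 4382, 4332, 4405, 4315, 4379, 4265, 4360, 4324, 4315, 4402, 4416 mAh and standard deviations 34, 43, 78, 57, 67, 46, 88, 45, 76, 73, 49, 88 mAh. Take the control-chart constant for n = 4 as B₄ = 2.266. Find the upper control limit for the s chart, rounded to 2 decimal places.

s̄ = (34 + 43 + 78 + 57 + 67 + 46 + 88 + 45 + 76 + 73 + 49 + 88) / 12 = 62.0000
UCL_s = B₄·s̄ = 2.266 × 62.0000 = 140.4920

140.49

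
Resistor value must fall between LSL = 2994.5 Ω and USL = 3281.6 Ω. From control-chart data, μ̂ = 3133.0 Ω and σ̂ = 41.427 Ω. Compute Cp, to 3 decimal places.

Cp = (USL − LSL) / (6σ̂) = (3281.6 − 2994.5) / (6 × 41.427) = 287.1000 / 248.5620 = 1.1550

1.155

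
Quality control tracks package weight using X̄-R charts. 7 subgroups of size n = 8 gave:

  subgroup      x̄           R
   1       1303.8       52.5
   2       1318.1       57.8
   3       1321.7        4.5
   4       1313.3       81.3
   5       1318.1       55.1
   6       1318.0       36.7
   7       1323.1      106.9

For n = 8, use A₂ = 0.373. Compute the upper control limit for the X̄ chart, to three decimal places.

X̄̄ = (1303.8 + 1318.1 + 1321.7 + 1313.3 + 1318.1 + 1318.0 + 1323.1) / 7 = 9216.1000 / 7 = 1316.5857
R̄ = (52.5 + 57.8 + 4.5 + 81.3 + 55.1 + 36.7 + 106.9) / 7 = 394.8000 / 7 = 56.4000
UCL = X̄̄ + A₂·R̄ = 1316.5857 + 0.373 × 56.4000 = 1337.6229

1337.623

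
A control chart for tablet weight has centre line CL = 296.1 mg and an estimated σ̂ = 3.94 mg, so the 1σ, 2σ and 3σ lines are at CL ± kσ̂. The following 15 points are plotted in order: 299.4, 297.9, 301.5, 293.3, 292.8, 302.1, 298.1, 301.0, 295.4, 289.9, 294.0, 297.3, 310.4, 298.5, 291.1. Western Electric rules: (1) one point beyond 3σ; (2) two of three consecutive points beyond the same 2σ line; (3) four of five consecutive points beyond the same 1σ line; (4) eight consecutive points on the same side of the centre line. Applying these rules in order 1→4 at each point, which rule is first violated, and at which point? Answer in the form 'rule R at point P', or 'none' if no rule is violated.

Zone of each point (C = within 1σ̂, B = 1σ̂–2σ̂, A = 2σ̂–3σ̂, * = beyond 3σ̂; sign = side of CL): 1:+C, 2:+C, 3:+B, 4:-C, 5:-C, 6:+B, 7:+C, 8:+B, 9:-C, 10:-B, 11:-C, 12:+C, 13:+*, 14:+C, 15:-B
Rule 1 (one point beyond the 3σ limits) is satisfied at point 13.

rule 1 at point 13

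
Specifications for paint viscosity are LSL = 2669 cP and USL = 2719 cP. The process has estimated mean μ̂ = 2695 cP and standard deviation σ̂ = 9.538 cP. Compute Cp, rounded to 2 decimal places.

Cp = (USL − LSL) / (6σ̂) = (2719 − 2669) / (6 × 9.538) = 50.0000 / 57.2280 = 0.8737

0.87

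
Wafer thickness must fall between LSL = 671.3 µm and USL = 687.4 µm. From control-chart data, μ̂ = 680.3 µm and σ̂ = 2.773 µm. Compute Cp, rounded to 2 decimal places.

0.97

Cp = (USL − LSL) / (6σ̂) = (687.4 − 671.3) / (6 × 2.773) = 16.1000 / 16.6380 = 0.9677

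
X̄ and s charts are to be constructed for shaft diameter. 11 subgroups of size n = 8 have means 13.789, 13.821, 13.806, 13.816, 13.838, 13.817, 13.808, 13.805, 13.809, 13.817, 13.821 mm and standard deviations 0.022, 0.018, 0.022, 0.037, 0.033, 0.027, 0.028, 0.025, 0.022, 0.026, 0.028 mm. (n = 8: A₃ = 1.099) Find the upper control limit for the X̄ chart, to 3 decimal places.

13.842

X̄̄ = (13.789 + 13.821 + 13.806 + 13.816 + 13.838 + 13.817 + 13.808 + 13.805 + 13.809 + 13.817 + 13.821) / 11 = 13.8134
s̄ = (0.022 + 0.018 + 0.022 + 0.037 + 0.033 + 0.027 + 0.028 + 0.025 + 0.022 + 0.026 + 0.028) / 11 = 0.0262
UCL = X̄̄ + A₃·s̄ = 13.8134 + 1.099 × 0.0262 = 13.8421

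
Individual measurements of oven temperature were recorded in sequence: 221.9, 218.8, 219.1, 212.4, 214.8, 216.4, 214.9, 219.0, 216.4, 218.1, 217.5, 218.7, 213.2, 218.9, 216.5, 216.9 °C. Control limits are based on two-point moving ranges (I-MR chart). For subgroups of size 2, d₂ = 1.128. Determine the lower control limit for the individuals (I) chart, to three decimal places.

210.037

X̄ = (221.9 + 218.8 + 219.1 + 212.4 + 214.8 + 216.4 + 214.9 + 219.0 + 216.4 + 218.1 + 217.5 + 218.7 + 213.2 + 218.9 + 216.5 + 216.9) / 16 = 217.0938
Moving ranges: 3.1, 0.3, 6.7, 2.4, 1.6, 1.5, 4.1, 2.6, 1.7, 0.6, 1.2, 5.5, 5.7, 2.4, 0.4; M̄R̄ = 39.8000 / 15 = 2.6533
LCL = X̄ − 3·M̄R̄/d₂ = 217.0938 − 3 × 2.6533 / 1.128 = 210.0370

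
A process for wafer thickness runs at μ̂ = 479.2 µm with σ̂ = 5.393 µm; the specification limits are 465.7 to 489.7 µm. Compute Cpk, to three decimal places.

0.649

Cpu = (USL − μ̂) / (3σ̂) = (489.7 − 479.2) / (3 × 5.393) = 0.6490; Cpl = (μ̂ − LSL) / (3σ̂) = (479.2 − 465.7) / (3 × 5.393) = 0.8344; Cpk = min(Cpu, Cpl) = 0.6490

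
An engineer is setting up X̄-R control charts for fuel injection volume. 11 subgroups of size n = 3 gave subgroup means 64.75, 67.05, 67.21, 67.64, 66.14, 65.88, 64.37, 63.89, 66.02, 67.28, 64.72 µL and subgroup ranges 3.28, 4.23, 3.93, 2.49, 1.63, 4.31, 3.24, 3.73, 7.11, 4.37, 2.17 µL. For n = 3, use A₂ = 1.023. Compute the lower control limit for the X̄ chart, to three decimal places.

X̄̄ = (64.75 + 67.05 + 67.21 + 67.64 + 66.14 + 65.88 + 64.37 + 63.89 + 66.02 + 67.28 + 64.72) / 11 = 724.9500 / 11 = 65.9045
R̄ = (3.28 + 4.23 + 3.93 + 2.49 + 1.63 + 4.31 + 3.24 + 3.73 + 7.11 + 4.37 + 2.17) / 11 = 40.4900 / 11 = 3.6809
LCL = X̄̄ − A₂·R̄ = 65.9045 − 1.023 × 3.6809 = 62.1390

62.139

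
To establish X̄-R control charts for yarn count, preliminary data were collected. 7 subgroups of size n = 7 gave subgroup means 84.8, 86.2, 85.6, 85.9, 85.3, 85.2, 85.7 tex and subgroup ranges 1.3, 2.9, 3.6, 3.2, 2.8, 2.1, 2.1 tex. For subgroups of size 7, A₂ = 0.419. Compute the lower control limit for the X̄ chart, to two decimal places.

X̄̄ = (84.8 + 86.2 + 85.6 + 85.9 + 85.3 + 85.2 + 85.7) / 7 = 598.7000 / 7 = 85.5286
R̄ = (1.3 + 2.9 + 3.6 + 3.2 + 2.8 + 2.1 + 2.1) / 7 = 18.0000 / 7 = 2.5714
LCL = X̄̄ − A₂·R̄ = 85.5286 − 0.419 × 2.5714 = 84.4511

84.45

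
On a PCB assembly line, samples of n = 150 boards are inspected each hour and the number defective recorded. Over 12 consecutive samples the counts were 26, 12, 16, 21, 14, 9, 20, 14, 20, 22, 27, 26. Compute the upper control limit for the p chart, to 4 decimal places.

0.2074

p̄ = Σdᵢ / (k·n) = 227 / (12 × 150) = 0.12611
UCL = p̄ + 3·√(p̄(1−p̄)/n) = 0.12611 + 3 × √(0.12611×0.87389/150) = 0.12611 + 3 × 0.02711 = 0.20743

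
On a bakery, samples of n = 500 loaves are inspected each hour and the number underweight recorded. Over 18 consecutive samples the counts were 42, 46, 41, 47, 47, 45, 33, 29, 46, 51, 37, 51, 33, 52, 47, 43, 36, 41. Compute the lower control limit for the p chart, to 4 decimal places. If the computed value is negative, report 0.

p̄ = Σdᵢ / (k·n) = 767 / (18 × 500) = 0.08522
LCL = p̄ − 3·√(p̄(1−p̄)/n) = 0.08522 − 3 × 0.01249 = 0.04776

0.0478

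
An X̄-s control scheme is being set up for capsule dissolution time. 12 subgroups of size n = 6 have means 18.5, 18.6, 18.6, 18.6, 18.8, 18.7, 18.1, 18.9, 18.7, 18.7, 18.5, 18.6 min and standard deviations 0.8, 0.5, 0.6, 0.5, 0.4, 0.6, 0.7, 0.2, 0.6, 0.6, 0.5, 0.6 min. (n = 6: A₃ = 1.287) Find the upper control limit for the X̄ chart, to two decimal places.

X̄̄ = (18.5 + 18.6 + 18.6 + 18.6 + 18.8 + 18.7 + 18.1 + 18.9 + 18.7 + 18.7 + 18.5 + 18.6) / 12 = 18.6083
s̄ = (0.8 + 0.5 + 0.6 + 0.5 + 0.4 + 0.6 + 0.7 + 0.2 + 0.6 + 0.6 + 0.5 + 0.6) / 12 = 0.5500
UCL = X̄̄ + A₃·s̄ = 18.6083 + 1.287 × 0.5500 = 19.3162

19.32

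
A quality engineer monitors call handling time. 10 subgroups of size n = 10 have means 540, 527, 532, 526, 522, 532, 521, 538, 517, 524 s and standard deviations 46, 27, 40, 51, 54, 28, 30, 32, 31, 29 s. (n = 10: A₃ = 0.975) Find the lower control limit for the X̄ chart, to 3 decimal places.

X̄̄ = (540 + 527 + 532 + 526 + 522 + 532 + 521 + 538 + 517 + 524) / 10 = 527.9000
s̄ = (46 + 27 + 40 + 51 + 54 + 28 + 30 + 32 + 31 + 29) / 10 = 36.8000
LCL = X̄̄ − A₃·s̄ = 527.9000 − 0.975 × 36.8000 = 492.0200

492.020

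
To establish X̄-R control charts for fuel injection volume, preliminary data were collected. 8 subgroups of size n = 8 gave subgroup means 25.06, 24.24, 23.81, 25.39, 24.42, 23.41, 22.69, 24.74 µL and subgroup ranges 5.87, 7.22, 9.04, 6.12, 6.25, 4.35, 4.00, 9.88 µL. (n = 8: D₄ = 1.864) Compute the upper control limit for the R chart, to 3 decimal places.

12.286

R̄ = (5.87 + 7.22 + 9.04 + 6.12 + 6.25 + 4.35 + 4.00 + 9.88) / 8 = 52.7300 / 8 = 6.5912
UCL_R = D₄·R̄ = 1.864 × 6.5912 = 12.2861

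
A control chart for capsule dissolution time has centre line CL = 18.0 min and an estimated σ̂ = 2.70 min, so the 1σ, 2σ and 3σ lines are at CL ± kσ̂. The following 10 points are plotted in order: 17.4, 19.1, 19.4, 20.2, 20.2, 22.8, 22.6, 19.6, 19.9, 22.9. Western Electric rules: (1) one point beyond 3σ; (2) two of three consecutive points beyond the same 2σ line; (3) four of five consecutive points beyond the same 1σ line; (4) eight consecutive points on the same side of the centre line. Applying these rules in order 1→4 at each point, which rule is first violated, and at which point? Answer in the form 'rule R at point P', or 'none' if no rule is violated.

rule 4 at point 9

Zone of each point (C = within 1σ̂, B = 1σ̂–2σ̂, A = 2σ̂–3σ̂, * = beyond 3σ̂; sign = side of CL): 1:-C, 2:+C, 3:+C, 4:+C, 5:+C, 6:+B, 7:+B, 8:+C, 9:+C, 10:+B
Rule 4 (eight consecutive points on the same side of the centre line) is satisfied at point 9.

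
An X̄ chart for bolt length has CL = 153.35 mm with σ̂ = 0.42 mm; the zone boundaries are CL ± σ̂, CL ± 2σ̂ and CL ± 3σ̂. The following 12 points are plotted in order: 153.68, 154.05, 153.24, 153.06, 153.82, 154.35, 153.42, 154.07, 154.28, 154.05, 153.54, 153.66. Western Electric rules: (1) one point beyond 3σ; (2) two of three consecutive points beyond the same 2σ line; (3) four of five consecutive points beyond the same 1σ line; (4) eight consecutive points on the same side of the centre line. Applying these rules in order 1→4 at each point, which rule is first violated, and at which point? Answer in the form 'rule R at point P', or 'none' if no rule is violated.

Zone of each point (C = within 1σ̂, B = 1σ̂–2σ̂, A = 2σ̂–3σ̂, * = beyond 3σ̂; sign = side of CL): 1:+C, 2:+B, 3:-C, 4:-C, 5:+B, 6:+A, 7:+C, 8:+B, 9:+A, 10:+B, 11:+C, 12:+C
Rule 3 (four of five consecutive points beyond the same 1σ limit) is satisfied at point 9.

rule 3 at point 9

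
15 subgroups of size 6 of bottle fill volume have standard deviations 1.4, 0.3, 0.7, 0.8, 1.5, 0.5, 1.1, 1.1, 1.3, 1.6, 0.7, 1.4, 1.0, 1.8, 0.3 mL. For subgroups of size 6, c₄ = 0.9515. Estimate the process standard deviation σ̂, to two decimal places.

1.09

s̄ = (1.4 + 0.3 + 0.7 + 0.8 + 1.5 + 0.5 + 1.1 + 1.1 + 1.3 + 1.6 + 0.7 + 1.4 + 1.0 + 1.8 + 0.3) / 15 = 1.0333
σ̂ = s̄ / c₄ = 1.0333 / 0.9515 = 1.0860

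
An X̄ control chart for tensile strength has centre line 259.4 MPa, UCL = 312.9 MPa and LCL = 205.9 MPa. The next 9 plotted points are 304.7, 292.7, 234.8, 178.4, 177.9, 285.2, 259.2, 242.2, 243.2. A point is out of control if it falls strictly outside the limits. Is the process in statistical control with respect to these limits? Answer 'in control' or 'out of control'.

out of control

Compare each point to [205.9, 312.9]: sample 4 = 178.4 < LCL; sample 5 = 177.9 < LCL.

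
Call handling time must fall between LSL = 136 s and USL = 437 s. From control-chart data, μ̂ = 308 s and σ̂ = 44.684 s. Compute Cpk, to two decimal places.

0.96

Cpu = (USL − μ̂) / (3σ̂) = (437 − 308) / (3 × 44.684) = 0.9623; Cpl = (μ̂ − LSL) / (3σ̂) = (308 − 136) / (3 × 44.684) = 1.2831; Cpk = min(Cpu, Cpl) = 0.9623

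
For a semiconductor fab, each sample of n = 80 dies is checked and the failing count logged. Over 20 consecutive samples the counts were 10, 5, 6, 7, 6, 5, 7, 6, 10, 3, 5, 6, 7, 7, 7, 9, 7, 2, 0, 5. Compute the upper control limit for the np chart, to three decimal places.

13.068

p̄ = Σdᵢ / (k·n) = 120 / (20 × 80) = 0.07500
UCL = np̄ + 3·√(np̄(1−p̄)) = 6.0000 + 3 × √(6.0000×0.92500) = 6.0000 + 3 × 2.3558 = 13.0675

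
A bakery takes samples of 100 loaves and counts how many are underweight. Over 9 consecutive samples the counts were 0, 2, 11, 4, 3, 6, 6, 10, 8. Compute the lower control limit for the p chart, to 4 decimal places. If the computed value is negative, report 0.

p̄ = Σdᵢ / (k·n) = 50 / (9 × 100) = 0.05556
LCL = p̄ − 3·√(p̄(1−p̄)/n) = 0.05556 − 3 × 0.02291 = -0.01316 → 0 (negative, so LCL = 0)

0.0000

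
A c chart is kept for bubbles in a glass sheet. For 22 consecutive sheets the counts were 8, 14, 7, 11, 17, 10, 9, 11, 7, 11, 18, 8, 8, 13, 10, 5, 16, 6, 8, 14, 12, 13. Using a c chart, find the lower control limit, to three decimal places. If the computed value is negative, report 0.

c̄ = (8 + 14 + 7 + 11 + 17 + 10 + 9 + 11 + 7 + 11 + 18 + 8 + 8 + 13 + 10 + 5 + 16 + 6 + 8 + 14 + 12 + 13) / 22 = 236 / 22 = 10.7273
LCL = c̄ − 3√c̄ = 10.7273 − 3 × 3.2753 = 0.9015

0.902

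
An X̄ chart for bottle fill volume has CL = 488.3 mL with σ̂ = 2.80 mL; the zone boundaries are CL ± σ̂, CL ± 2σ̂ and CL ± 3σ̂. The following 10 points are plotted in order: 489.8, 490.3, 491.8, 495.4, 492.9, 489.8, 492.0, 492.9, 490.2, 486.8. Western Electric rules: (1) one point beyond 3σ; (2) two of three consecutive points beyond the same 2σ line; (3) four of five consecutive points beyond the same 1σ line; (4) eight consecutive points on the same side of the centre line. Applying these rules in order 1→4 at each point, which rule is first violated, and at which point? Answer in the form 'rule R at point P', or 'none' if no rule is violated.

rule 3 at point 7

Zone of each point (C = within 1σ̂, B = 1σ̂–2σ̂, A = 2σ̂–3σ̂, * = beyond 3σ̂; sign = side of CL): 1:+C, 2:+C, 3:+B, 4:+A, 5:+B, 6:+C, 7:+B, 8:+B, 9:+C, 10:-C
Rule 3 (four of five consecutive points beyond the same 1σ limit) is satisfied at point 7.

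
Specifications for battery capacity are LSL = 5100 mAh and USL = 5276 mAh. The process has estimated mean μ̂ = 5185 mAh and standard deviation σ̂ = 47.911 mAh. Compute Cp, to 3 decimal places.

0.612

Cp = (USL − LSL) / (6σ̂) = (5276 − 5100) / (6 × 47.911) = 176.0000 / 287.4660 = 0.6122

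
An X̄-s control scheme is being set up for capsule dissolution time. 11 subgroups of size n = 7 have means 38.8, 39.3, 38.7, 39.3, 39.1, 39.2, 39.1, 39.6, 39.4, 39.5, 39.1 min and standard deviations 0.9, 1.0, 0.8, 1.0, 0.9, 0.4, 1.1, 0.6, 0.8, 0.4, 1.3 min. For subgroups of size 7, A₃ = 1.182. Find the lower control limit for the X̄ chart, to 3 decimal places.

X̄̄ = (38.8 + 39.3 + 38.7 + 39.3 + 39.1 + 39.2 + 39.1 + 39.6 + 39.4 + 39.5 + 39.1) / 11 = 39.1909
s̄ = (0.9 + 1.0 + 0.8 + 1.0 + 0.9 + 0.4 + 1.1 + 0.6 + 0.8 + 0.4 + 1.3) / 11 = 0.8364
LCL = X̄̄ − A₃·s̄ = 39.1909 − 1.182 × 0.8364 = 38.2023

38.202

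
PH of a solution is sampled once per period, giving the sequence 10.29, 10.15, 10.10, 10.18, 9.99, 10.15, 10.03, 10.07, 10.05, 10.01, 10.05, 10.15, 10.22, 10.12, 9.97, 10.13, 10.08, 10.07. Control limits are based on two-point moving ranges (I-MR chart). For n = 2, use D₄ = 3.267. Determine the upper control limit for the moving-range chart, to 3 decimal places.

Moving ranges: 0.14, 0.05, 0.08, 0.19, 0.16, 0.12, 0.04, 0.02, 0.04, 0.04, 0.10, 0.07, 0.10, 0.15, 0.16, 0.05, 0.01; M̄R̄ = 1.5200 / 17 = 0.0894
UCL_MR = D₄·M̄R̄ = 3.267 × 0.0894 = 0.2921

0.292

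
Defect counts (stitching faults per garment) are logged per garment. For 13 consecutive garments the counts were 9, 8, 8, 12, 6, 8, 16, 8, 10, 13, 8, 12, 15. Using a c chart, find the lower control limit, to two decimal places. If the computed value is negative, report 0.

c̄ = (9 + 8 + 8 + 12 + 6 + 8 + 16 + 8 + 10 + 13 + 8 + 12 + 15) / 13 = 133 / 13 = 10.2308
LCL = c̄ − 3√c̄ = 10.2308 − 3 × 3.1986 = 0.6351

0.64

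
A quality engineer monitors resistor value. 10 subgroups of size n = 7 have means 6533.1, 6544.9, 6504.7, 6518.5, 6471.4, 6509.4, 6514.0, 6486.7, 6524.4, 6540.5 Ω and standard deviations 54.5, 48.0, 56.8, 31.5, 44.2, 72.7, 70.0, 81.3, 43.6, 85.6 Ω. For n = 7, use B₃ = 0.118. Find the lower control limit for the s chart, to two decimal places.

s̄ = (54.5 + 48.0 + 56.8 + 31.5 + 44.2 + 72.7 + 70.0 + 81.3 + 43.6 + 85.6) / 10 = 58.8200
LCL_s = B₃·s̄ = 0.118 × 58.8200 = 6.9408

6.94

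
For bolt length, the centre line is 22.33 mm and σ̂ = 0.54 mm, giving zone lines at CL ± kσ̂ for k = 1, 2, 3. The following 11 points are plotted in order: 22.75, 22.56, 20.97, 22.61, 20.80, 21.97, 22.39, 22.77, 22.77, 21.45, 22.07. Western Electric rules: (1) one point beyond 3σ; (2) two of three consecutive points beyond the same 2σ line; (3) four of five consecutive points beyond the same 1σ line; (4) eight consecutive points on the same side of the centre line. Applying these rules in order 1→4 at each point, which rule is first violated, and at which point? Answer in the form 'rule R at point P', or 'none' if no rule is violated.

Zone of each point (C = within 1σ̂, B = 1σ̂–2σ̂, A = 2σ̂–3σ̂, * = beyond 3σ̂; sign = side of CL): 1:+C, 2:+C, 3:-A, 4:+C, 5:-A, 6:-C, 7:+C, 8:+C, 9:+C, 10:-B, 11:-C
Rule 2 (two of three consecutive points beyond the same 2σ limit) is satisfied at point 5.

rule 2 at point 5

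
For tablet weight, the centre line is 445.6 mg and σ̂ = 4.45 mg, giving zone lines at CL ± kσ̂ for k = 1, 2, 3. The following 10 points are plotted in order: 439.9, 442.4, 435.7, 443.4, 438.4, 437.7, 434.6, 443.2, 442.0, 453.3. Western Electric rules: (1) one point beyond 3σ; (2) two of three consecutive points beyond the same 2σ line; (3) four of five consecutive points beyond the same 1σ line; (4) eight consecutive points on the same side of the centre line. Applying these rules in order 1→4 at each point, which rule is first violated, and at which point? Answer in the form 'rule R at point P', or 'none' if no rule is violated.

rule 3 at point 7

Zone of each point (C = within 1σ̂, B = 1σ̂–2σ̂, A = 2σ̂–3σ̂, * = beyond 3σ̂; sign = side of CL): 1:-B, 2:-C, 3:-A, 4:-C, 5:-B, 6:-B, 7:-A, 8:-C, 9:-C, 10:+B
Rule 3 (four of five consecutive points beyond the same 1σ limit) is satisfied at point 7.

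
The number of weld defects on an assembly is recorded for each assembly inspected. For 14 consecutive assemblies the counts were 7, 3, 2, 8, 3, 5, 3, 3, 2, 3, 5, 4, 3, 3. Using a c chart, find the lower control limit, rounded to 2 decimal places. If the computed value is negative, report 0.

c̄ = (7 + 3 + 2 + 8 + 3 + 5 + 3 + 3 + 2 + 3 + 5 + 4 + 3 + 3) / 14 = 54 / 14 = 3.8571
LCL = c̄ − 3√c̄ = 3.8571 − 3 × 1.9640 = -2.0347 → 0 (cannot be negative)

0.00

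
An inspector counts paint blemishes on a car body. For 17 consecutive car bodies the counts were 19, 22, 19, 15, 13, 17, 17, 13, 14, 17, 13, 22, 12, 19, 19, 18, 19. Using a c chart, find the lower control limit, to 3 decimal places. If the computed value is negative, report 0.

c̄ = (19 + 22 + 19 + 15 + 13 + 17 + 17 + 13 + 14 + 17 + 13 + 22 + 12 + 19 + 19 + 18 + 19) / 17 = 288 / 17 = 16.9412
LCL = c̄ − 3√c̄ = 16.9412 − 3 × 4.1160 = 4.5933

4.593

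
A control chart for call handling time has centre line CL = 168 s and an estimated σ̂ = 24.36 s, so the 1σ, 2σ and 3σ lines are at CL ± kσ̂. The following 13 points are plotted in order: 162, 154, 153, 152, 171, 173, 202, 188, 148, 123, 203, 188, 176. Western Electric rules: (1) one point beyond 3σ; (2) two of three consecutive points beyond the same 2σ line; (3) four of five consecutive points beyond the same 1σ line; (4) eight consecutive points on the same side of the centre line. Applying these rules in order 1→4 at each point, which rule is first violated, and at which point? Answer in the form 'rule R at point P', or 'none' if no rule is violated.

none

Zone of each point (C = within 1σ̂, B = 1σ̂–2σ̂, A = 2σ̂–3σ̂, * = beyond 3σ̂; sign = side of CL): 1:-C, 2:-C, 3:-C, 4:-C, 5:+C, 6:+C, 7:+B, 8:+C, 9:-C, 10:-B, 11:+B, 12:+C, 13:+C
No rule fires across all 13 points.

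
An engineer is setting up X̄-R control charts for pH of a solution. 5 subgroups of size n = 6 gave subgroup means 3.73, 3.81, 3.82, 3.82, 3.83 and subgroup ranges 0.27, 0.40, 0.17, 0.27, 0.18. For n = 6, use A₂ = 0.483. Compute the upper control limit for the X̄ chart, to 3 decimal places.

X̄̄ = (3.73 + 3.81 + 3.82 + 3.82 + 3.83) / 5 = 19.0100 / 5 = 3.8020
R̄ = (0.27 + 0.40 + 0.17 + 0.27 + 0.18) / 5 = 1.2900 / 5 = 0.2580
UCL = X̄̄ + A₂·R̄ = 3.8020 + 0.483 × 0.2580 = 3.9266

3.927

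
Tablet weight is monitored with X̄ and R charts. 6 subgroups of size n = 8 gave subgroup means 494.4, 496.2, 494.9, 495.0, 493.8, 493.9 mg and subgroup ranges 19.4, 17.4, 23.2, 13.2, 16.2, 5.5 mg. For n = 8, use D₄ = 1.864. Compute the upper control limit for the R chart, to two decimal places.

R̄ = (19.4 + 17.4 + 23.2 + 13.2 + 16.2 + 5.5) / 6 = 94.9000 / 6 = 15.8167
UCL_R = D₄·R̄ = 1.864 × 15.8167 = 29.4823

29.48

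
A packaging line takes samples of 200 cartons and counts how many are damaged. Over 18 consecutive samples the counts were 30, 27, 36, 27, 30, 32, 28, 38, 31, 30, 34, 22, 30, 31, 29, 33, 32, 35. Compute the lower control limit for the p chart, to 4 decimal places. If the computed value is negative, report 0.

0.0776

p̄ = Σdᵢ / (k·n) = 555 / (18 × 200) = 0.15417
LCL = p̄ − 3·√(p̄(1−p̄)/n) = 0.15417 − 3 × 0.02553 = 0.07756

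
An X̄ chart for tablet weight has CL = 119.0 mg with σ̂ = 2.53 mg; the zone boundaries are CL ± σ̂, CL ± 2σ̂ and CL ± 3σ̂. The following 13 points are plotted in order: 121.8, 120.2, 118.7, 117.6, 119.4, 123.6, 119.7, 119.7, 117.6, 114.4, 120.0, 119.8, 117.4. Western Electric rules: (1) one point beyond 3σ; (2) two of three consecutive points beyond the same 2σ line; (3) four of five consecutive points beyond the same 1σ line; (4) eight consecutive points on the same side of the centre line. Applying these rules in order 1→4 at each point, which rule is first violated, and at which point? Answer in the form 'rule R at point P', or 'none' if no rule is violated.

none

Zone of each point (C = within 1σ̂, B = 1σ̂–2σ̂, A = 2σ̂–3σ̂, * = beyond 3σ̂; sign = side of CL): 1:+B, 2:+C, 3:-C, 4:-C, 5:+C, 6:+B, 7:+C, 8:+C, 9:-C, 10:-B, 11:+C, 12:+C, 13:-C
No rule fires across all 13 points.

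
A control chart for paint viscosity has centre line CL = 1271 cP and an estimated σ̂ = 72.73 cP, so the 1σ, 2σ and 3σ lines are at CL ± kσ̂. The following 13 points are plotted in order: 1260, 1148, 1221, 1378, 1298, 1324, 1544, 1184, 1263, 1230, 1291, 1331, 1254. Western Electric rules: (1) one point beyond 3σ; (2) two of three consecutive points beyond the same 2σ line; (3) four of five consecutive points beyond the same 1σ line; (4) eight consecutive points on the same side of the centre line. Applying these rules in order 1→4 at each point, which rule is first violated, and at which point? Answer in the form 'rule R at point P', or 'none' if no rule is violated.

Zone of each point (C = within 1σ̂, B = 1σ̂–2σ̂, A = 2σ̂–3σ̂, * = beyond 3σ̂; sign = side of CL): 1:-C, 2:-B, 3:-C, 4:+B, 5:+C, 6:+C, 7:+*, 8:-B, 9:-C, 10:-C, 11:+C, 12:+C, 13:-C
Rule 1 (one point beyond the 3σ limits) is satisfied at point 7.

rule 1 at point 7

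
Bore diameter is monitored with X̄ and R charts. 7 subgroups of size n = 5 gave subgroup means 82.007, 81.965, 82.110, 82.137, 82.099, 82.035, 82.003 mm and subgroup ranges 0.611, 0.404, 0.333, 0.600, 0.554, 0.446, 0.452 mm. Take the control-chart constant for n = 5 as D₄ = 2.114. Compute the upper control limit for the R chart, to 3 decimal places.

R̄ = (0.611 + 0.404 + 0.333 + 0.600 + 0.554 + 0.446 + 0.452) / 7 = 3.4000 / 7 = 0.4857
UCL_R = D₄·R̄ = 2.114 × 0.4857 = 1.0268

1.027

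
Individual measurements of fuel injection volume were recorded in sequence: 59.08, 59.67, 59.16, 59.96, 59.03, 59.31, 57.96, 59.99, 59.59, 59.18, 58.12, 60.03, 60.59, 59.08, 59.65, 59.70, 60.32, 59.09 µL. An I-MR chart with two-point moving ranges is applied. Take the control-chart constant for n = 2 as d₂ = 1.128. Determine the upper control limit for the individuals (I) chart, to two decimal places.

X̄ = (59.08 + 59.67 + 59.16 + 59.96 + 59.03 + 59.31 + 57.96 + 59.99 + 59.59 + 59.18 + 58.12 + 60.03 + 60.59 + 59.08 + 59.65 + 59.70 + 60.32 + 59.09) / 18 = 59.4172
Moving ranges: 0.59, 0.51, 0.80, 0.93, 0.28, 1.35, 2.03, 0.40, 0.41, 1.06, 1.91, 0.56, 1.51, 0.57, 0.05, 0.62, 1.23; M̄R̄ = 14.8100 / 17 = 0.8712
UCL = X̄ + 3·M̄R̄/d₂ = 59.4172 + 3 × 0.8712 / 1.128 = 61.7342

61.73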